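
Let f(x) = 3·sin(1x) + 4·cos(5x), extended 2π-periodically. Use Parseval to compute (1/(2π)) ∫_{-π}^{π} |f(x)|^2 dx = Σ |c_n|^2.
Σ |c_n|^2 = 25/2

Expand |f|^2 and use orthogonality of {sin(nx), cos(mx)} on [-π, π]:
  ∫_{-π}^{π} sin(nx)^2 dx = π, ∫ cos(mx)^2 dx = π, and cross terms integrate to 0.
So ∫_{-π}^{π} f(x)^2 dx = 3^2 · π + 4^2 · π = (9 + 16)π.
Divide by 2π: (9 + 16)/2 = 25/2.
By Parseval, this equals Σ |c_n|^2.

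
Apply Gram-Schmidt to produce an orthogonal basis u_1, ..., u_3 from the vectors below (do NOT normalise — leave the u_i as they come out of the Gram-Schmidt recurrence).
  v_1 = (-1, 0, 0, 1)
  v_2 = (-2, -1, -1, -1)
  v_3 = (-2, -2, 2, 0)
Orthogonal basis:
  u_1 = (-1, 0, 0, 1)
  u_2 = (-3/2, -1, -1, -3/2)
  u_3 = (-4/13, -20/13, 32/13, -4/13)

Apply the Gram-Schmidt recurrence
  u_1 = v_1
  u_i = v_i − Σ_{j<i} ((v_i · u_j) / (u_j · u_j)) · u_j.

Step by step this gives:
  u_1 = (-1, 0, 0, 1)
  u_2 = (-3/2, -1, -1, -3/2)
  u_3 = (-4/13, -20/13, 32/13, -4/13)

Orthogonality check:
  u_2 · u_1 = 0 (should be 0)
  u_3 · u_1 = 0 (should be 0)
  u_3 · u_2 = 0 (should be 0)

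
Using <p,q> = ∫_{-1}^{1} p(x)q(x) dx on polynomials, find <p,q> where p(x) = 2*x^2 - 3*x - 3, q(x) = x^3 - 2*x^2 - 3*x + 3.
<p,q> = -34/5

Expand the product: p(x)·q(x) = 2*x^5 - 7*x^4 - 3*x^3 + 21*x^2 - 9.
∫_{-1}^{1} of each monomial x^k gives [2/(k+1) if k even, 0 if k odd]. Integrating term-by-term (or equivalently evaluating the antiderivative F(x) = x^6/3 - 7*x^5/5 - 3*x^4/4 + 7*x^3 - 9*x at the endpoints):
  F(1) − F(−1) = -229/60 − (179/60) = -34/5.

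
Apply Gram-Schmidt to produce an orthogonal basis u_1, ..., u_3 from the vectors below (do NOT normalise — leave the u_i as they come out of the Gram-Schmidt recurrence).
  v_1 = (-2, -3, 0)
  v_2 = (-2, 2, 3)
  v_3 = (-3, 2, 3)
Orthogonal basis:
  u_1 = (-2, -3, 0)
  u_2 = (-30/13, 20/13, 3)
  u_3 = (-81/217, 54/217, -90/217)

Apply the Gram-Schmidt recurrence
  u_1 = v_1
  u_i = v_i − Σ_{j<i} ((v_i · u_j) / (u_j · u_j)) · u_j.

Step by step this gives:
  u_1 = (-2, -3, 0)
  u_2 = (-30/13, 20/13, 3)
  u_3 = (-81/217, 54/217, -90/217)

Orthogonality check:
  u_2 · u_1 = 0 (should be 0)
  u_3 · u_1 = 0 (should be 0)
  u_3 · u_2 = 0 (should be 0)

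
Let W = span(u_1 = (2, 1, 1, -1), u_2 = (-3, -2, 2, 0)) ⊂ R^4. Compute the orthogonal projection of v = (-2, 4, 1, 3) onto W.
proj_W(v) = (-32/83, -10/83, -58/83, 34/83)

Set up U = [u_1 | ... | u_2] ∈ R^(4×2). The projector onto W = col(U) is P = U (U^T U)^(-1) U^T.
Compute U^T U =
  [7, -6]
  [-6, 17],
and U^T v = (-2, 0).
Solve U^T U · c = U^T v for the coefficients: c = (-34/83, -12/83). The projection is proj_W(v) = U c.
Check: (v - proj_W(v)) · u_1 = 0  (should be 0).
Check: (v - proj_W(v)) · u_2 = 0  (should be 0).
Result: proj_W(v) = (-32/83, -10/83, -58/83, 34/83).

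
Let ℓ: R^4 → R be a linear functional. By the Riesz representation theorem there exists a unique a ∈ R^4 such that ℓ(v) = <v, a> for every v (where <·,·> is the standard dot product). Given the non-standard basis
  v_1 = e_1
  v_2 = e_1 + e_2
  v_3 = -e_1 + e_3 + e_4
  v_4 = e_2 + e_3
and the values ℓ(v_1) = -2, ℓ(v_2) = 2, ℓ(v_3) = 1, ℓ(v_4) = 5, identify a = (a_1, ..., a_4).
a = (-2, 4, 1, -2)

Write a = (a_1, ..., a_4) in the standard basis. For each basis vector v_i, ℓ(v_i) = <v_i, a> is a linear equation in the a_j's. Collect the n equations into a matrix system V a = ℓ, where row i of V is v_i (expressed in the standard basis). Since V is invertible (lower-triangular with 1s on the diagonal, up to permutation), solve by back-substitution:
  V =
[[1, 0, 0, 0],
 [1, 1, 0, 0],
 [-1, 0, 1, 1],
 [0, 1, 1, 0]]
  V a = (-2, 2, 1, 5)
Solving gives a = (-2, 4, 1, -2).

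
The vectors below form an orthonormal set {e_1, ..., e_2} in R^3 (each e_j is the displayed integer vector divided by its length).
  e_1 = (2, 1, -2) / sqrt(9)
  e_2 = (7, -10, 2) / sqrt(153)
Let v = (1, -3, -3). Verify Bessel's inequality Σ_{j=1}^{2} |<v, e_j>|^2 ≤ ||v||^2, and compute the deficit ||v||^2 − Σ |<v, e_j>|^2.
Σ |<v, e_j>|^2 = 154/17; ||v||^2 = 19; deficit = 169/17

Write each e_j = u_j / sqrt(<u_j, u_j>) where u_j is the displayed integer vector. Then <v, e_j> = <v, u_j> / sqrt(<u_j, u_j>), so |<v, e_j>|^2 = <v, u_j>^2 / <u_j, u_j>.
Coefficients: <v, e_1> = 5/sqrt(9), <v, e_2> = 31/sqrt(153).
Square and sum: Σ |<v, e_j>|^2 = 154/17.
Compute ||v||^2 = v·v = 19.
Deficit = 19 − 154/17 = 169/17 ≥ 0, confirming Bessel's inequality. (The deficit equals ||v − Σ <v,e_j> e_j||^2, the squared distance from v to span{e_j}.)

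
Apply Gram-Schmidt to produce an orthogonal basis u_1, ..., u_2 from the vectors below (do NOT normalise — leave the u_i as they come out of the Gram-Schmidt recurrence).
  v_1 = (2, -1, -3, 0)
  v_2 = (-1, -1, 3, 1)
Orthogonal basis:
  u_1 = (2, -1, -3, 0)
  u_2 = (3/7, -12/7, 6/7, 1)

Apply the Gram-Schmidt recurrence
  u_1 = v_1
  u_i = v_i − Σ_{j<i} ((v_i · u_j) / (u_j · u_j)) · u_j.

Step by step this gives:
  u_1 = (2, -1, -3, 0)
  u_2 = (3/7, -12/7, 6/7, 1)

Orthogonality check:
  u_2 · u_1 = 0 (should be 0)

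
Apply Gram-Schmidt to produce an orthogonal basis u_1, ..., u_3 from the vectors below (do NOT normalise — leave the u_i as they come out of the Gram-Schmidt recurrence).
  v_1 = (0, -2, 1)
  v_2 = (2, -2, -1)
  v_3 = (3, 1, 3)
Orthogonal basis:
  u_1 = (0, -2, 1)
  u_2 = (2, -4/5, -8/5)
  u_3 = (26/9, 13/9, 26/9)

Apply the Gram-Schmidt recurrence
  u_1 = v_1
  u_i = v_i − Σ_{j<i} ((v_i · u_j) / (u_j · u_j)) · u_j.

Step by step this gives:
  u_1 = (0, -2, 1)
  u_2 = (2, -4/5, -8/5)
  u_3 = (26/9, 13/9, 26/9)

Orthogonality check:
  u_2 · u_1 = 0 (should be 0)
  u_3 · u_1 = 0 (should be 0)
  u_3 · u_2 = 0 (should be 0)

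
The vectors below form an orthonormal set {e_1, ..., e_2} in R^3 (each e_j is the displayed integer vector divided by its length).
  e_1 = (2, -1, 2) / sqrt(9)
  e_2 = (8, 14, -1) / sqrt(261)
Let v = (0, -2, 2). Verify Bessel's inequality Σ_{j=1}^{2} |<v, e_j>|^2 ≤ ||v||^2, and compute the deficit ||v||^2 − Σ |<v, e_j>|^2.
Σ |<v, e_j>|^2 = 216/29; ||v||^2 = 8; deficit = 16/29

Write each e_j = u_j / sqrt(<u_j, u_j>) where u_j is the displayed integer vector. Then <v, e_j> = <v, u_j> / sqrt(<u_j, u_j>), so |<v, e_j>|^2 = <v, u_j>^2 / <u_j, u_j>.
Coefficients: <v, e_1> = 6/sqrt(9), <v, e_2> = -30/sqrt(261).
Square and sum: Σ |<v, e_j>|^2 = 216/29.
Compute ||v||^2 = v·v = 8.
Deficit = 8 − 216/29 = 16/29 ≥ 0, confirming Bessel's inequality. (The deficit equals ||v − Σ <v,e_j> e_j||^2, the squared distance from v to span{e_j}.)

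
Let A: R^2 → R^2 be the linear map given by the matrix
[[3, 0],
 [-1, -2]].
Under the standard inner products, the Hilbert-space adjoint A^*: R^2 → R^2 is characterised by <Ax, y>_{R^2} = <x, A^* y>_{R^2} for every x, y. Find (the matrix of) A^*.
A^* = A^T =
[[3, -1],
 [0, -2]]

For real matrices with standard dot products, the defining identity <Ax, y> = <x, A^* y> gives (Ax)^T y = x^T (A^*) y, i.e. x^T A^T y = x^T (A^*) y. Since this holds for all x, y, we must have A^* = A^T. Therefore
A^* =
[[3, -1],
 [0, -2]].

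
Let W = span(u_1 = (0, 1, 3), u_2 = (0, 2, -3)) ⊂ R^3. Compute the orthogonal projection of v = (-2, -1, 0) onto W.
proj_W(v) = (0, -1, 0)

Set up U = [u_1 | ... | u_2] ∈ R^(3×2). The projector onto W = col(U) is P = U (U^T U)^(-1) U^T.
Compute U^T U =
  [10, -7]
  [-7, 13],
and U^T v = (-1, -2).
Solve U^T U · c = U^T v for the coefficients: c = (-1/3, -1/3). The projection is proj_W(v) = U c.
Check: (v - proj_W(v)) · u_1 = 0  (should be 0).
Check: (v - proj_W(v)) · u_2 = 0  (should be 0).
Result: proj_W(v) = (0, -1, 0).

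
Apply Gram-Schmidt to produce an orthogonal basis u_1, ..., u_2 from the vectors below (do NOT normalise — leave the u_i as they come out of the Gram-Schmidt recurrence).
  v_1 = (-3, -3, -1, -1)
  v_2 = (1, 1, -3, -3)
Orthogonal basis:
  u_1 = (-3, -3, -1, -1)
  u_2 = (1, 1, -3, -3)

Apply the Gram-Schmidt recurrence
  u_1 = v_1
  u_i = v_i − Σ_{j<i} ((v_i · u_j) / (u_j · u_j)) · u_j.

Step by step this gives:
  u_1 = (-3, -3, -1, -1)
  u_2 = (1, 1, -3, -3)

Orthogonality check:
  u_2 · u_1 = 0 (should be 0)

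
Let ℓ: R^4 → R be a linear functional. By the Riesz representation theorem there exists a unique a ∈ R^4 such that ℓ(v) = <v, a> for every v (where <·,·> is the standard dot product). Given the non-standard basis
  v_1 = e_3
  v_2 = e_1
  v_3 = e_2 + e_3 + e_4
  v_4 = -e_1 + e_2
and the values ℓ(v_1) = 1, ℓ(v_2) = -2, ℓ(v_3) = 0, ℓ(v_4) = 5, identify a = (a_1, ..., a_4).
a = (-2, 3, 1, -4)

Write a = (a_1, ..., a_4) in the standard basis. For each basis vector v_i, ℓ(v_i) = <v_i, a> is a linear equation in the a_j's. Collect the n equations into a matrix system V a = ℓ, where row i of V is v_i (expressed in the standard basis). Since V is invertible (lower-triangular with 1s on the diagonal, up to permutation), solve by back-substitution:
  V =
[[0, 0, 1, 0],
 [1, 0, 0, 0],
 [0, 1, 1, 1],
 [-1, 1, 0, 0]]
  V a = (1, -2, 0, 5)
Solving gives a = (-2, 3, 1, -4).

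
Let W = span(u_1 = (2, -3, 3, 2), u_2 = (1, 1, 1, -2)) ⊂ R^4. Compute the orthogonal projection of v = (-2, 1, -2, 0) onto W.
proj_W(v) = (-149/89, 187/178, -395/178, 7/89)

Set up U = [u_1 | ... | u_2] ∈ R^(4×2). The projector onto W = col(U) is P = U (U^T U)^(-1) U^T.
Compute U^T U =
  [26, -2]
  [-2, 7],
and U^T v = (-13, -3).
Solve U^T U · c = U^T v for the coefficients: c = (-97/178, -52/89). The projection is proj_W(v) = U c.
Check: (v - proj_W(v)) · u_1 = 0  (should be 0).
Check: (v - proj_W(v)) · u_2 = 0  (should be 0).
Result: proj_W(v) = (-149/89, 187/178, -395/178, 7/89).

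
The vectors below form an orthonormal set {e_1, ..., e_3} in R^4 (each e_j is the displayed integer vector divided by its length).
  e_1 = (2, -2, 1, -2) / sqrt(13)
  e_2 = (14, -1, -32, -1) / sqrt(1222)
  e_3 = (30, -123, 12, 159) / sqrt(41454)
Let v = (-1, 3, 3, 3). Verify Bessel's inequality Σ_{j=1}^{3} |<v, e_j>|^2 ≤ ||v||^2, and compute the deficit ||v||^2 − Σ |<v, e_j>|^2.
Σ |<v, e_j>|^2 = 1011/49; ||v||^2 = 28; deficit = 361/49

Write each e_j = u_j / sqrt(<u_j, u_j>) where u_j is the displayed integer vector. Then <v, e_j> = <v, u_j> / sqrt(<u_j, u_j>), so |<v, e_j>|^2 = <v, u_j>^2 / <u_j, u_j>.
Coefficients: <v, e_1> = -11/sqrt(13), <v, e_2> = -116/sqrt(1222), <v, e_3> = 114/sqrt(41454).
Square and sum: Σ |<v, e_j>|^2 = 1011/49.
Compute ||v||^2 = v·v = 28.
Deficit = 28 − 1011/49 = 361/49 ≥ 0, confirming Bessel's inequality. (The deficit equals ||v − Σ <v,e_j> e_j||^2, the squared distance from v to span{e_j}.)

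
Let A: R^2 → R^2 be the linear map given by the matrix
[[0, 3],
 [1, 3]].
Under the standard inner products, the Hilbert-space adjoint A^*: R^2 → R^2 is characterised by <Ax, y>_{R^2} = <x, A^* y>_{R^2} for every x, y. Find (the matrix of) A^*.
A^* = A^T =
[[0, 1],
 [3, 3]]

For real matrices with standard dot products, the defining identity <Ax, y> = <x, A^* y> gives (Ax)^T y = x^T (A^*) y, i.e. x^T A^T y = x^T (A^*) y. Since this holds for all x, y, we must have A^* = A^T. Therefore
A^* =
[[0, 1],
 [3, 3]].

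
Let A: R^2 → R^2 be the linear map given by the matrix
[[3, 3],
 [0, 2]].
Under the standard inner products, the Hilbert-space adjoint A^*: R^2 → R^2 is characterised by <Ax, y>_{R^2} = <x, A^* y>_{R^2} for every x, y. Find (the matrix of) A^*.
A^* = A^T =
[[3, 0],
 [3, 2]]

For real matrices with standard dot products, the defining identity <Ax, y> = <x, A^* y> gives (Ax)^T y = x^T (A^*) y, i.e. x^T A^T y = x^T (A^*) y. Since this holds for all x, y, we must have A^* = A^T. Therefore
A^* =
[[3, 0],
 [3, 2]].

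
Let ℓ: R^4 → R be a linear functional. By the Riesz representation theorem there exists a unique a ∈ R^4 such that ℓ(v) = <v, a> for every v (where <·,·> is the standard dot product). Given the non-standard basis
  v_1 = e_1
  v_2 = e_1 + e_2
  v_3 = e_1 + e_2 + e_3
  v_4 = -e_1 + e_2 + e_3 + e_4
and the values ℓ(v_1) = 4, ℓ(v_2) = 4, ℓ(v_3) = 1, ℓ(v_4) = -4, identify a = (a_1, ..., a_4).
a = (4, 0, -3, 3)

Write a = (a_1, ..., a_4) in the standard basis. For each basis vector v_i, ℓ(v_i) = <v_i, a> is a linear equation in the a_j's. Collect the n equations into a matrix system V a = ℓ, where row i of V is v_i (expressed in the standard basis). Since V is invertible (lower-triangular with 1s on the diagonal, up to permutation), solve by back-substitution:
  V =
[[1, 0, 0, 0],
 [1, 1, 0, 0],
 [1, 1, 1, 0],
 [-1, 1, 1, 1]]
  V a = (4, 4, 1, -4)
Solving gives a = (4, 0, -3, 3).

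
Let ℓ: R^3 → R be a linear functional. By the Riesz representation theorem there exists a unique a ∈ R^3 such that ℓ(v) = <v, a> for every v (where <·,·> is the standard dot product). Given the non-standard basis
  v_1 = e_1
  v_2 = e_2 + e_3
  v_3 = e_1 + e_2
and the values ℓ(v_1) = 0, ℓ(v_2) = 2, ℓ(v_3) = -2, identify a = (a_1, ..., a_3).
a = (0, -2, 4)

Write a = (a_1, ..., a_3) in the standard basis. For each basis vector v_i, ℓ(v_i) = <v_i, a> is a linear equation in the a_j's. Collect the n equations into a matrix system V a = ℓ, where row i of V is v_i (expressed in the standard basis). Since V is invertible (lower-triangular with 1s on the diagonal, up to permutation), solve by back-substitution:
  V =
[[1, 0, 0],
 [0, 1, 1],
 [1, 1, 0]]
  V a = (0, 2, -2)
Solving gives a = (0, -2, 4).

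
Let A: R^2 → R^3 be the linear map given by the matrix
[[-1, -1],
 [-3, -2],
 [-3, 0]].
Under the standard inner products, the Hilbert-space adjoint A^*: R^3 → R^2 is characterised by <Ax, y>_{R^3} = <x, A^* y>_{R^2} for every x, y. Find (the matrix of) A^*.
A^* = A^T =
[[-1, -3, -3],
 [-1, -2, 0]]

For real matrices with standard dot products, the defining identity <Ax, y> = <x, A^* y> gives (Ax)^T y = x^T (A^*) y, i.e. x^T A^T y = x^T (A^*) y. Since this holds for all x, y, we must have A^* = A^T. Therefore
A^* =
[[-1, -3, -3],
 [-1, -2, 0]].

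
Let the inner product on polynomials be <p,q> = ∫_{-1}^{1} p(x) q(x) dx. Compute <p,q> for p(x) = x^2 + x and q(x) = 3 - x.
<p,q> = 4/3

Expand the product: p(x)·q(x) = -x^3 + 2*x^2 + 3*x.
∫_{-1}^{1} of each monomial x^k gives [2/(k+1) if k even, 0 if k odd]. Integrating term-by-term (or equivalently evaluating the antiderivative F(x) = -x^4/4 + 2*x^3/3 + 3*x^2/2 at the endpoints):
  F(1) − F(−1) = 23/12 − (7/12) = 4/3.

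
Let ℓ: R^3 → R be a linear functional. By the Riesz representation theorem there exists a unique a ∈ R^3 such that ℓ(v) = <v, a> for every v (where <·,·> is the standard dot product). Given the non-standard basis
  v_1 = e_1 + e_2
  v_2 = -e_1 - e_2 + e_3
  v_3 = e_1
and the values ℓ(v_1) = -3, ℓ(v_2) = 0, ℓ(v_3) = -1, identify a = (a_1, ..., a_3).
a = (-1, -2, -3)

Write a = (a_1, ..., a_3) in the standard basis. For each basis vector v_i, ℓ(v_i) = <v_i, a> is a linear equation in the a_j's. Collect the n equations into a matrix system V a = ℓ, where row i of V is v_i (expressed in the standard basis). Since V is invertible (lower-triangular with 1s on the diagonal, up to permutation), solve by back-substitution:
  V =
[[1, 1, 0],
 [-1, -1, 1],
 [1, 0, 0]]
  V a = (-3, 0, -1)
Solving gives a = (-1, -2, -3).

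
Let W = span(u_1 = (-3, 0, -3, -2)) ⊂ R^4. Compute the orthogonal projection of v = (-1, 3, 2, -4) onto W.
proj_W(v) = (-15/22, 0, -15/22, -5/11)

Set up U = [u_1 | ... | u_1] ∈ R^(4×1). The projector onto W = col(U) is P = U (U^T U)^(-1) U^T.
Compute U^T U =
  [22],
and U^T v = (5).
Solve U^T U · c = U^T v for the coefficients: c = (5/22). The projection is proj_W(v) = U c.
Check: (v - proj_W(v)) · u_1 = 0  (should be 0).
Result: proj_W(v) = (-15/22, 0, -15/22, -5/11).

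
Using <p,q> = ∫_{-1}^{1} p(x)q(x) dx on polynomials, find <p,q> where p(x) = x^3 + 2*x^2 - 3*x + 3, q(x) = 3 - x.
<p,q> = 118/5

Expand the product: p(x)·q(x) = -x^4 + x^3 + 9*x^2 - 12*x + 9.
∫_{-1}^{1} of each monomial x^k gives [2/(k+1) if k even, 0 if k odd]. Integrating term-by-term (or equivalently evaluating the antiderivative F(x) = -x^5/5 + x^4/4 + 3*x^3 - 6*x^2 + 9*x at the endpoints):
  F(1) − F(−1) = 121/20 − (-351/20) = 118/5.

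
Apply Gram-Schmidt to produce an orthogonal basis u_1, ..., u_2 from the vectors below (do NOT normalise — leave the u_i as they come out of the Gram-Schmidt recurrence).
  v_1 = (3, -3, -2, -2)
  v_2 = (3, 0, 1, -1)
Orthogonal basis:
  u_1 = (3, -3, -2, -2)
  u_2 = (51/26, 27/26, 22/13, -4/13)

Apply the Gram-Schmidt recurrence
  u_1 = v_1
  u_i = v_i − Σ_{j<i} ((v_i · u_j) / (u_j · u_j)) · u_j.

Step by step this gives:
  u_1 = (3, -3, -2, -2)
  u_2 = (51/26, 27/26, 22/13, -4/13)

Orthogonality check:
  u_2 · u_1 = 0 (should be 0)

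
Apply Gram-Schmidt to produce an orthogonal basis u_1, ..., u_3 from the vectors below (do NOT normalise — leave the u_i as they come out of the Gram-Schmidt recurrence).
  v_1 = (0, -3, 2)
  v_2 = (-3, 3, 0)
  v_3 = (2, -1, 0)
Orthogonal basis:
  u_1 = (0, -3, 2)
  u_2 = (-3, 12/13, 18/13)
  u_3 = (4/17, 4/17, 6/17)

Apply the Gram-Schmidt recurrence
  u_1 = v_1
  u_i = v_i − Σ_{j<i} ((v_i · u_j) / (u_j · u_j)) · u_j.

Step by step this gives:
  u_1 = (0, -3, 2)
  u_2 = (-3, 12/13, 18/13)
  u_3 = (4/17, 4/17, 6/17)

Orthogonality check:
  u_2 · u_1 = 0 (should be 0)
  u_3 · u_1 = 0 (should be 0)
  u_3 · u_2 = 0 (should be 0)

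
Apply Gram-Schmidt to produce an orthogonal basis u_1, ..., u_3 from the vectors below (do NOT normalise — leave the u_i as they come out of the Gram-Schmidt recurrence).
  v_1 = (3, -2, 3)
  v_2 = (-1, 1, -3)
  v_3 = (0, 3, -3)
Orthogonal basis:
  u_1 = (3, -2, 3)
  u_2 = (10/11, -3/11, -12/11)
  u_3 = (45/46, 45/23, 15/46)

Apply the Gram-Schmidt recurrence
  u_1 = v_1
  u_i = v_i − Σ_{j<i} ((v_i · u_j) / (u_j · u_j)) · u_j.

Step by step this gives:
  u_1 = (3, -2, 3)
  u_2 = (10/11, -3/11, -12/11)
  u_3 = (45/46, 45/23, 15/46)

Orthogonality check:
  u_2 · u_1 = 0 (should be 0)
  u_3 · u_1 = 0 (should be 0)
  u_3 · u_2 = 0 (should be 0)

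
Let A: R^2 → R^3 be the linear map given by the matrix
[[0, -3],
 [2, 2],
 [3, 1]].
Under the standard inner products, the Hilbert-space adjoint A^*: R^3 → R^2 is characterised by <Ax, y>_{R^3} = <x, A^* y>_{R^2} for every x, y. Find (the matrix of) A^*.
A^* = A^T =
[[0, 2, 3],
 [-3, 2, 1]]

For real matrices with standard dot products, the defining identity <Ax, y> = <x, A^* y> gives (Ax)^T y = x^T (A^*) y, i.e. x^T A^T y = x^T (A^*) y. Since this holds for all x, y, we must have A^* = A^T. Therefore
A^* =
[[0, 2, 3],
 [-3, 2, 1]].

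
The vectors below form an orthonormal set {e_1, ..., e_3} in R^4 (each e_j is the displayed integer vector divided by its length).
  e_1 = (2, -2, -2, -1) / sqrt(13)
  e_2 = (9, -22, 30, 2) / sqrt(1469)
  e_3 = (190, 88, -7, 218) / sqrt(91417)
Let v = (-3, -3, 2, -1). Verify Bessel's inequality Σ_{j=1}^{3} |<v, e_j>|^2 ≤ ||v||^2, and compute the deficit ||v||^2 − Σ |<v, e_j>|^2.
Σ |<v, e_j>|^2 = 15798/809; ||v||^2 = 23; deficit = 2809/809

Write each e_j = u_j / sqrt(<u_j, u_j>) where u_j is the displayed integer vector. Then <v, e_j> = <v, u_j> / sqrt(<u_j, u_j>), so |<v, e_j>|^2 = <v, u_j>^2 / <u_j, u_j>.
Coefficients: <v, e_1> = -3/sqrt(13), <v, e_2> = 97/sqrt(1469), <v, e_3> = -1066/sqrt(91417).
Square and sum: Σ |<v, e_j>|^2 = 15798/809.
Compute ||v||^2 = v·v = 23.
Deficit = 23 − 15798/809 = 2809/809 ≥ 0, confirming Bessel's inequality. (The deficit equals ||v − Σ <v,e_j> e_j||^2, the squared distance from v to span{e_j}.)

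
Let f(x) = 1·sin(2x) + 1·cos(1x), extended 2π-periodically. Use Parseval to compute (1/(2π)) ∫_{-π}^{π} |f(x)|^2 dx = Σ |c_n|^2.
Σ |c_n|^2 = 1

Expand |f|^2 and use orthogonality of {sin(nx), cos(mx)} on [-π, π]:
  ∫_{-π}^{π} sin(nx)^2 dx = π, ∫ cos(mx)^2 dx = π, and cross terms integrate to 0.
So ∫_{-π}^{π} f(x)^2 dx = 1^2 · π + 1^2 · π = (1 + 1)π.
Divide by 2π: (1 + 1)/2 = 1.
By Parseval, this equals Σ |c_n|^2.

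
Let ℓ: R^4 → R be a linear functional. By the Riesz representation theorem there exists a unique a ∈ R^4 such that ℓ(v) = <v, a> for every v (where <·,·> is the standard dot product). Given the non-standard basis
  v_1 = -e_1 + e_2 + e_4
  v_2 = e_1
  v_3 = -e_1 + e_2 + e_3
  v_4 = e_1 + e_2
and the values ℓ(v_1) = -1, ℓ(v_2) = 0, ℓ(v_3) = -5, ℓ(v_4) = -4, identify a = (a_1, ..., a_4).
a = (0, -4, -1, 3)

Write a = (a_1, ..., a_4) in the standard basis. For each basis vector v_i, ℓ(v_i) = <v_i, a> is a linear equation in the a_j's. Collect the n equations into a matrix system V a = ℓ, where row i of V is v_i (expressed in the standard basis). Since V is invertible (lower-triangular with 1s on the diagonal, up to permutation), solve by back-substitution:
  V =
[[-1, 1, 0, 1],
 [1, 0, 0, 0],
 [-1, 1, 1, 0],
 [1, 1, 0, 0]]
  V a = (-1, 0, -5, -4)
Solving gives a = (0, -4, -1, 3).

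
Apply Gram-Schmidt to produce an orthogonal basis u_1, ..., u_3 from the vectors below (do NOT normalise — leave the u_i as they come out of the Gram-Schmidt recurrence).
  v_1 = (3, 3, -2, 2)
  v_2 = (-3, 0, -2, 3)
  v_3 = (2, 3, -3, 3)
Orthogonal basis:
  u_1 = (3, 3, -2, 2)
  u_2 = (-81/26, -3/26, -25/13, 38/13)
  u_3 = (8/571, -42/571, -129/571, -78/571)

Apply the Gram-Schmidt recurrence
  u_1 = v_1
  u_i = v_i − Σ_{j<i} ((v_i · u_j) / (u_j · u_j)) · u_j.

Step by step this gives:
  u_1 = (3, 3, -2, 2)
  u_2 = (-81/26, -3/26, -25/13, 38/13)
  u_3 = (8/571, -42/571, -129/571, -78/571)

Orthogonality check:
  u_2 · u_1 = 0 (should be 0)
  u_3 · u_1 = 0 (should be 0)
  u_3 · u_2 = 0 (should be 0)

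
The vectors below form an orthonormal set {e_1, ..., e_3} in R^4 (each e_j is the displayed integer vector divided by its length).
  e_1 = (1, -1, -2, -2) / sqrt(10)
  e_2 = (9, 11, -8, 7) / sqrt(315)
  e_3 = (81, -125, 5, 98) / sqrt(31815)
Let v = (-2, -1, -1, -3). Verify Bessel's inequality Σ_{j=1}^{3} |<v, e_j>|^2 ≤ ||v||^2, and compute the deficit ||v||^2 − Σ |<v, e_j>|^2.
Σ |<v, e_j>|^2 = 14189/1010; ||v||^2 = 15; deficit = 961/1010

Write each e_j = u_j / sqrt(<u_j, u_j>) where u_j is the displayed integer vector. Then <v, e_j> = <v, u_j> / sqrt(<u_j, u_j>), so |<v, e_j>|^2 = <v, u_j>^2 / <u_j, u_j>.
Coefficients: <v, e_1> = 7/sqrt(10), <v, e_2> = -42/sqrt(315), <v, e_3> = -336/sqrt(31815).
Square and sum: Σ |<v, e_j>|^2 = 14189/1010.
Compute ||v||^2 = v·v = 15.
Deficit = 15 − 14189/1010 = 961/1010 ≥ 0, confirming Bessel's inequality. (The deficit equals ||v − Σ <v,e_j> e_j||^2, the squared distance from v to span{e_j}.)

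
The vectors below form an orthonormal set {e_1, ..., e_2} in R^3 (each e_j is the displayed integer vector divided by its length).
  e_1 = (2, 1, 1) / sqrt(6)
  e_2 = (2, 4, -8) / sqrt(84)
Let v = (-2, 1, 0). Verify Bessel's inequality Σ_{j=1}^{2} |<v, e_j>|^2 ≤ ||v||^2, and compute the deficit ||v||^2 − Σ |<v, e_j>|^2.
Σ |<v, e_j>|^2 = 3/2; ||v||^2 = 5; deficit = 7/2

Write each e_j = u_j / sqrt(<u_j, u_j>) where u_j is the displayed integer vector. Then <v, e_j> = <v, u_j> / sqrt(<u_j, u_j>), so |<v, e_j>|^2 = <v, u_j>^2 / <u_j, u_j>.
Coefficients: <v, e_1> = -3/sqrt(6), <v, e_2> = 0/sqrt(84).
Square and sum: Σ |<v, e_j>|^2 = 3/2.
Compute ||v||^2 = v·v = 5.
Deficit = 5 − 3/2 = 7/2 ≥ 0, confirming Bessel's inequality. (The deficit equals ||v − Σ <v,e_j> e_j||^2, the squared distance from v to span{e_j}.)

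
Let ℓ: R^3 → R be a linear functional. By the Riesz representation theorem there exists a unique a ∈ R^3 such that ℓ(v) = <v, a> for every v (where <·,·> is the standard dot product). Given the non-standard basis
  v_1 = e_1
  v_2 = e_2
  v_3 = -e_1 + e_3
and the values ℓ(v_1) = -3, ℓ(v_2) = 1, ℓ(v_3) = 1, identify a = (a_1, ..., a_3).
a = (-3, 1, -2)

Write a = (a_1, ..., a_3) in the standard basis. For each basis vector v_i, ℓ(v_i) = <v_i, a> is a linear equation in the a_j's. Collect the n equations into a matrix system V a = ℓ, where row i of V is v_i (expressed in the standard basis). Since V is invertible (lower-triangular with 1s on the diagonal, up to permutation), solve by back-substitution:
  V =
[[1, 0, 0],
 [0, 1, 0],
 [-1, 0, 1]]
  V a = (-3, 1, 1)
Solving gives a = (-3, 1, -2).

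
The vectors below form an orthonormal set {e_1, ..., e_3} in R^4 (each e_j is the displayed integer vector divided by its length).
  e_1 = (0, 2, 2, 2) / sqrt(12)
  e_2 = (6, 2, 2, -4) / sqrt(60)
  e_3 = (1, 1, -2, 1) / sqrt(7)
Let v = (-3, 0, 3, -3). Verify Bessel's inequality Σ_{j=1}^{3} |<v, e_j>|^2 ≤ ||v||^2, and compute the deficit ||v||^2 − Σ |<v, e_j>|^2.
Σ |<v, e_j>|^2 = 144/7; ||v||^2 = 27; deficit = 45/7

Write each e_j = u_j / sqrt(<u_j, u_j>) where u_j is the displayed integer vector. Then <v, e_j> = <v, u_j> / sqrt(<u_j, u_j>), so |<v, e_j>|^2 = <v, u_j>^2 / <u_j, u_j>.
Coefficients: <v, e_1> = 0/sqrt(12), <v, e_2> = 0/sqrt(60), <v, e_3> = -12/sqrt(7).
Square and sum: Σ |<v, e_j>|^2 = 144/7.
Compute ||v||^2 = v·v = 27.
Deficit = 27 − 144/7 = 45/7 ≥ 0, confirming Bessel's inequality. (The deficit equals ||v − Σ <v,e_j> e_j||^2, the squared distance from v to span{e_j}.)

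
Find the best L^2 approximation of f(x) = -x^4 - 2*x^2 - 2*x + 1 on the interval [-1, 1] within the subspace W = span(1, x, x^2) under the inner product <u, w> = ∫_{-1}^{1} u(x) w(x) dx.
g(x) = -20*x^2/7 - 2*x + 38/35

The best approximation g ∈ W is the orthogonal projection of f onto W. Writing g = a_0 + a_1 x + a_2 x^2, the coefficients solve the normal equations G · a = b where
  G_{ij} = <φ_i, φ_j> and b_i = <f, φ_i>, with φ_0 = 1, φ_1 = x, φ_2 = x^2.
G =
  [2, 0, 2/3]
  [0, 2/3, 0]
  [2/3, 0, 2/5],
b = (4/15, -4/3, -44/105).
Solving gives a_0 = 38/35, a_1 = -2, a_2 = -20/7, so
  g(x) = -20*x^2/7 - 2*x + 38/35.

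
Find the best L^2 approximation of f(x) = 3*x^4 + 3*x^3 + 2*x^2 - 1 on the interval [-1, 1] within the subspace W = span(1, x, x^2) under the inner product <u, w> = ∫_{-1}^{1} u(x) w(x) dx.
g(x) = 32*x^2/7 + 9*x/5 - 44/35

The best approximation g ∈ W is the orthogonal projection of f onto W. Writing g = a_0 + a_1 x + a_2 x^2, the coefficients solve the normal equations G · a = b where
  G_{ij} = <φ_i, φ_j> and b_i = <f, φ_i>, with φ_0 = 1, φ_1 = x, φ_2 = x^2.
G =
  [2, 0, 2/3]
  [0, 2/3, 0]
  [2/3, 0, 2/5],
b = (8/15, 6/5, 104/105).
Solving gives a_0 = -44/35, a_1 = 9/5, a_2 = 32/7, so
  g(x) = 32*x^2/7 + 9*x/5 - 44/35.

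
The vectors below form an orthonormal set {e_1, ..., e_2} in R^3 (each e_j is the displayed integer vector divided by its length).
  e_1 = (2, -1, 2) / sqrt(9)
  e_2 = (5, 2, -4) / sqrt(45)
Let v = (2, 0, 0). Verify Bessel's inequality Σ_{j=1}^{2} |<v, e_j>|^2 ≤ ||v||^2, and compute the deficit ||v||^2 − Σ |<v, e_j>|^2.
Σ |<v, e_j>|^2 = 4; ||v||^2 = 4; deficit = 0

Write each e_j = u_j / sqrt(<u_j, u_j>) where u_j is the displayed integer vector. Then <v, e_j> = <v, u_j> / sqrt(<u_j, u_j>), so |<v, e_j>|^2 = <v, u_j>^2 / <u_j, u_j>.
Coefficients: <v, e_1> = 4/sqrt(9), <v, e_2> = 10/sqrt(45).
Square and sum: Σ |<v, e_j>|^2 = 4.
Compute ||v||^2 = v·v = 4.
Deficit = 4 − 4 = 0 ≥ 0, confirming Bessel's inequality. (The deficit equals ||v − Σ <v,e_j> e_j||^2, the squared distance from v to span{e_j}.)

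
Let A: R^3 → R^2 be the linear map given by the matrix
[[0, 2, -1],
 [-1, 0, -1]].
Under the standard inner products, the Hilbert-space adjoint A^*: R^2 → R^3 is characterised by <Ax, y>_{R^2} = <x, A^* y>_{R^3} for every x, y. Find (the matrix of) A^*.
A^* = A^T =
[[0, -1],
 [2, 0],
 [-1, -1]]

For real matrices with standard dot products, the defining identity <Ax, y> = <x, A^* y> gives (Ax)^T y = x^T (A^*) y, i.e. x^T A^T y = x^T (A^*) y. Since this holds for all x, y, we must have A^* = A^T. Therefore
A^* =
[[0, -1],
 [2, 0],
 [-1, -1]].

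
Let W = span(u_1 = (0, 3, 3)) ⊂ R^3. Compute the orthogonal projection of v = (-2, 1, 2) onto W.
proj_W(v) = (0, 3/2, 3/2)

Set up U = [u_1 | ... | u_1] ∈ R^(3×1). The projector onto W = col(U) is P = U (U^T U)^(-1) U^T.
Compute U^T U =
  [18],
and U^T v = (9).
Solve U^T U · c = U^T v for the coefficients: c = (1/2). The projection is proj_W(v) = U c.
Check: (v - proj_W(v)) · u_1 = 0  (should be 0).
Result: proj_W(v) = (0, 3/2, 3/2).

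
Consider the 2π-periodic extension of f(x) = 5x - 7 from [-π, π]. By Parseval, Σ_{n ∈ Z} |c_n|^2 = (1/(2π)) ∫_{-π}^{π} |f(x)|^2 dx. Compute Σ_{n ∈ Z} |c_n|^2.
Σ |c_n|^2 = 25π^2/3 + 49

Expand and integrate term by term over [-π, π]:
  ∫ (5x)^2 dx = 25·(2π^3/3); ∫ 2·5·(-7)·x dx = 0 (odd integrand); ∫ (-7)^2 dx = 49·2π.
So (1/(2π)) ∫_{-π}^{π} (5x - 7)^2 dx = 25π^2/3 + 49 = 25π^2/3 + 49.
Parseval ⇒ Σ |c_n|^2 = 25π^2/3 + 49.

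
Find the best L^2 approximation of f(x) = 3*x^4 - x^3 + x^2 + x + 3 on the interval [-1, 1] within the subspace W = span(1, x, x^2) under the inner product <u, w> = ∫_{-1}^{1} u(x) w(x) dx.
g(x) = 25*x^2/7 + 2*x/5 + 96/35

The best approximation g ∈ W is the orthogonal projection of f onto W. Writing g = a_0 + a_1 x + a_2 x^2, the coefficients solve the normal equations G · a = b where
  G_{ij} = <φ_i, φ_j> and b_i = <f, φ_i>, with φ_0 = 1, φ_1 = x, φ_2 = x^2.
G =
  [2, 0, 2/3]
  [0, 2/3, 0]
  [2/3, 0, 2/5],
b = (118/15, 4/15, 114/35).
Solving gives a_0 = 96/35, a_1 = 2/5, a_2 = 25/7, so
  g(x) = 25*x^2/7 + 2*x/5 + 96/35.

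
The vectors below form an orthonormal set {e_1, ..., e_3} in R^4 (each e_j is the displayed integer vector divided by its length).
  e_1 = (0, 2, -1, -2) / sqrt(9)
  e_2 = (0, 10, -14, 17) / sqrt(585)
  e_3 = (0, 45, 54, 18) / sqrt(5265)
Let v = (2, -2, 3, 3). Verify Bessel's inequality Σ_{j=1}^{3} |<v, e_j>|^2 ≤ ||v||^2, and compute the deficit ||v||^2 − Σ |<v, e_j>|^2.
Σ |<v, e_j>|^2 = 22; ||v||^2 = 26; deficit = 4

Write each e_j = u_j / sqrt(<u_j, u_j>) where u_j is the displayed integer vector. Then <v, e_j> = <v, u_j> / sqrt(<u_j, u_j>), so |<v, e_j>|^2 = <v, u_j>^2 / <u_j, u_j>.
Coefficients: <v, e_1> = -13/sqrt(9), <v, e_2> = -11/sqrt(585), <v, e_3> = 126/sqrt(5265).
Square and sum: Σ |<v, e_j>|^2 = 22.
Compute ||v||^2 = v·v = 26.
Deficit = 26 − 22 = 4 ≥ 0, confirming Bessel's inequality. (The deficit equals ||v − Σ <v,e_j> e_j||^2, the squared distance from v to span{e_j}.)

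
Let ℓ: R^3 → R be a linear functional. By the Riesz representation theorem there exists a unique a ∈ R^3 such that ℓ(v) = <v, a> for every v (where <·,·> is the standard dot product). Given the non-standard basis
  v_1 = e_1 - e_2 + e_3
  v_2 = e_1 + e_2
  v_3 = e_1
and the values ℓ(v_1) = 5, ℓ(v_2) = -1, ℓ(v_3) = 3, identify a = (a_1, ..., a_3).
a = (3, -4, -2)

Write a = (a_1, ..., a_3) in the standard basis. For each basis vector v_i, ℓ(v_i) = <v_i, a> is a linear equation in the a_j's. Collect the n equations into a matrix system V a = ℓ, where row i of V is v_i (expressed in the standard basis). Since V is invertible (lower-triangular with 1s on the diagonal, up to permutation), solve by back-substitution:
  V =
[[1, -1, 1],
 [1, 1, 0],
 [1, 0, 0]]
  V a = (5, -1, 3)
Solving gives a = (3, -4, -2).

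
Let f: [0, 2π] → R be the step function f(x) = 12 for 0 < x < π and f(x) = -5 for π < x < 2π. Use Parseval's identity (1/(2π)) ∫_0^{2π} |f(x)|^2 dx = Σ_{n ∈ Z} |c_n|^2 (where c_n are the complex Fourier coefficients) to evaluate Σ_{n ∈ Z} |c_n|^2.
Σ |c_n|^2 = 169/2

Parseval equates the L^2 energy of f (normalised by 1/(2π)) with the ℓ^2 sum of its Fourier coefficients: (1/(2π)) ∫_0^{2π} |f|^2 = Σ |c_n|^2.
Compute the left side: (1/(2π)) [∫_0^π 12^2 dx + ∫_π^{2π} (-5)^2 dx] = (1/(2π)) · (144π + 25π) = (144 + 25)/2 = 169/2.
So Σ_{n ∈ Z} |c_n|^2 = 169/2.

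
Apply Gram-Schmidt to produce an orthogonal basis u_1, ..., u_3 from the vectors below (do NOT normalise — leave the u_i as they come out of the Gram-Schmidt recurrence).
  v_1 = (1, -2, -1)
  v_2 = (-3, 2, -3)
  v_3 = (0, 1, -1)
Orthogonal basis:
  u_1 = (1, -2, -1)
  u_2 = (-7/3, 2/3, -11/3)
  u_3 = (20/29, 15/29, -10/29)

Apply the Gram-Schmidt recurrence
  u_1 = v_1
  u_i = v_i − Σ_{j<i} ((v_i · u_j) / (u_j · u_j)) · u_j.

Step by step this gives:
  u_1 = (1, -2, -1)
  u_2 = (-7/3, 2/3, -11/3)
  u_3 = (20/29, 15/29, -10/29)

Orthogonality check:
  u_2 · u_1 = 0 (should be 0)
  u_3 · u_1 = 0 (should be 0)
  u_3 · u_2 = 0 (should be 0)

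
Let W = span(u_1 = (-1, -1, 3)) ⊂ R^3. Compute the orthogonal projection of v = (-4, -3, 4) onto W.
proj_W(v) = (-19/11, -19/11, 57/11)

Set up U = [u_1 | ... | u_1] ∈ R^(3×1). The projector onto W = col(U) is P = U (U^T U)^(-1) U^T.
Compute U^T U =
  [11],
and U^T v = (19).
Solve U^T U · c = U^T v for the coefficients: c = (19/11). The projection is proj_W(v) = U c.
Check: (v - proj_W(v)) · u_1 = 0  (should be 0).
Result: proj_W(v) = (-19/11, -19/11, 57/11).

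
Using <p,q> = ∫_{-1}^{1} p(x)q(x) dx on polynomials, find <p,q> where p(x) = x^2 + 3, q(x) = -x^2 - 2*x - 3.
<p,q> = -112/5

Expand the product: p(x)·q(x) = -x^4 - 2*x^3 - 6*x^2 - 6*x - 9.
∫_{-1}^{1} of each monomial x^k gives [2/(k+1) if k even, 0 if k odd]. Integrating term-by-term (or equivalently evaluating the antiderivative F(x) = -x^5/5 - x^4/2 - 2*x^3 - 3*x^2 - 9*x at the endpoints):
  F(1) − F(−1) = -147/10 − (77/10) = -112/5.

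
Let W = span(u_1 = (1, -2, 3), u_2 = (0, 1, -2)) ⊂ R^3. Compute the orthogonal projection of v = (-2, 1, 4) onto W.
proj_W(v) = (-8/3, -1/3, 10/3)

Set up U = [u_1 | ... | u_2] ∈ R^(3×2). The projector onto W = col(U) is P = U (U^T U)^(-1) U^T.
Compute U^T U =
  [14, -8]
  [-8, 5],
and U^T v = (8, -7).
Solve U^T U · c = U^T v for the coefficients: c = (-8/3, -17/3). The projection is proj_W(v) = U c.
Check: (v - proj_W(v)) · u_1 = 0  (should be 0).
Check: (v - proj_W(v)) · u_2 = 0  (should be 0).
Result: proj_W(v) = (-8/3, -1/3, 10/3).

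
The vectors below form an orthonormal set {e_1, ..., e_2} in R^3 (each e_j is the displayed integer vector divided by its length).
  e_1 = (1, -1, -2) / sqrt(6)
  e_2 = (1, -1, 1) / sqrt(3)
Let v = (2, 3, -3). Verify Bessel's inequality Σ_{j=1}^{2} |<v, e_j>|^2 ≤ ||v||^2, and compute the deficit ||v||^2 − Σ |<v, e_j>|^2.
Σ |<v, e_j>|^2 = 19/2; ||v||^2 = 22; deficit = 25/2

Write each e_j = u_j / sqrt(<u_j, u_j>) where u_j is the displayed integer vector. Then <v, e_j> = <v, u_j> / sqrt(<u_j, u_j>), so |<v, e_j>|^2 = <v, u_j>^2 / <u_j, u_j>.
Coefficients: <v, e_1> = 5/sqrt(6), <v, e_2> = -4/sqrt(3).
Square and sum: Σ |<v, e_j>|^2 = 19/2.
Compute ||v||^2 = v·v = 22.
Deficit = 22 − 19/2 = 25/2 ≥ 0, confirming Bessel's inequality. (The deficit equals ||v − Σ <v,e_j> e_j||^2, the squared distance from v to span{e_j}.)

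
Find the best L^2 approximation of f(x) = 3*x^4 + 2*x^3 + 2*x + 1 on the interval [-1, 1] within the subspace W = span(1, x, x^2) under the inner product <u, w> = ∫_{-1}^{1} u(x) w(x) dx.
g(x) = 18*x^2/7 + 16*x/5 + 26/35

The best approximation g ∈ W is the orthogonal projection of f onto W. Writing g = a_0 + a_1 x + a_2 x^2, the coefficients solve the normal equations G · a = b where
  G_{ij} = <φ_i, φ_j> and b_i = <f, φ_i>, with φ_0 = 1, φ_1 = x, φ_2 = x^2.
G =
  [2, 0, 2/3]
  [0, 2/3, 0]
  [2/3, 0, 2/5],
b = (16/5, 32/15, 32/21).
Solving gives a_0 = 26/35, a_1 = 16/5, a_2 = 18/7, so
  g(x) = 18*x^2/7 + 16*x/5 + 26/35.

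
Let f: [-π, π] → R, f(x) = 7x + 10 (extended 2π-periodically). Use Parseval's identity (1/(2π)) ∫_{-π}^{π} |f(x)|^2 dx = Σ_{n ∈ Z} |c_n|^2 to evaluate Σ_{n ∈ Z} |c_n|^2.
Σ |c_n|^2 = 49π^2/3 + 100

Expand and integrate term by term over [-π, π]:
  ∫ (7x)^2 dx = 49·(2π^3/3); ∫ 2·7·(10)·x dx = 0 (odd integrand); ∫ 10^2 dx = 100·2π.
So (1/(2π)) ∫_{-π}^{π} (7x + 10)^2 dx = 49π^2/3 + 100 = 49π^2/3 + 100.
Parseval ⇒ Σ |c_n|^2 = 49π^2/3 + 100.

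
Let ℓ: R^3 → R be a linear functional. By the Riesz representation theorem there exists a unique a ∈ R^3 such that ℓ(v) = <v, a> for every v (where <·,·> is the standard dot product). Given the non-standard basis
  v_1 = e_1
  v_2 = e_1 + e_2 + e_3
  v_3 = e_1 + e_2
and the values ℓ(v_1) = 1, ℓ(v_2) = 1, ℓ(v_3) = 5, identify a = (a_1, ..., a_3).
a = (1, 4, -4)

Write a = (a_1, ..., a_3) in the standard basis. For each basis vector v_i, ℓ(v_i) = <v_i, a> is a linear equation in the a_j's. Collect the n equations into a matrix system V a = ℓ, where row i of V is v_i (expressed in the standard basis). Since V is invertible (lower-triangular with 1s on the diagonal, up to permutation), solve by back-substitution:
  V =
[[1, 0, 0],
 [1, 1, 1],
 [1, 1, 0]]
  V a = (1, 1, 5)
Solving gives a = (1, 4, -4).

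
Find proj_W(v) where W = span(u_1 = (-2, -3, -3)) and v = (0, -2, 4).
proj_W(v) = (6/11, 9/11, 9/11)

Set up U = [u_1 | ... | u_1] ∈ R^(3×1). The projector onto W = col(U) is P = U (U^T U)^(-1) U^T.
Compute U^T U =
  [22],
and U^T v = (-6).
Solve U^T U · c = U^T v for the coefficients: c = (-3/11). The projection is proj_W(v) = U c.
Check: (v - proj_W(v)) · u_1 = 0  (should be 0).
Result: proj_W(v) = (6/11, 9/11, 9/11).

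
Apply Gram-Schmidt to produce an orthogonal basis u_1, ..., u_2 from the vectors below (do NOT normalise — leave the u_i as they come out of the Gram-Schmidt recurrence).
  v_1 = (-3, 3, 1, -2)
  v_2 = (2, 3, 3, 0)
Orthogonal basis:
  u_1 = (-3, 3, 1, -2)
  u_2 = (64/23, 51/23, 63/23, 12/23)

Apply the Gram-Schmidt recurrence
  u_1 = v_1
  u_i = v_i − Σ_{j<i} ((v_i · u_j) / (u_j · u_j)) · u_j.

Step by step this gives:
  u_1 = (-3, 3, 1, -2)
  u_2 = (64/23, 51/23, 63/23, 12/23)

Orthogonality check:
  u_2 · u_1 = 0 (should be 0)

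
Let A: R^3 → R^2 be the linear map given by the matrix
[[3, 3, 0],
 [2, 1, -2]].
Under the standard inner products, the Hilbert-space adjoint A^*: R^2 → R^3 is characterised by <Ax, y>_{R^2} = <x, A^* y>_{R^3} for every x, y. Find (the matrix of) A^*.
A^* = A^T =
[[3, 2],
 [3, 1],
 [0, -2]]

For real matrices with standard dot products, the defining identity <Ax, y> = <x, A^* y> gives (Ax)^T y = x^T (A^*) y, i.e. x^T A^T y = x^T (A^*) y. Since this holds for all x, y, we must have A^* = A^T. Therefore
A^* =
[[3, 2],
 [3, 1],
 [0, -2]].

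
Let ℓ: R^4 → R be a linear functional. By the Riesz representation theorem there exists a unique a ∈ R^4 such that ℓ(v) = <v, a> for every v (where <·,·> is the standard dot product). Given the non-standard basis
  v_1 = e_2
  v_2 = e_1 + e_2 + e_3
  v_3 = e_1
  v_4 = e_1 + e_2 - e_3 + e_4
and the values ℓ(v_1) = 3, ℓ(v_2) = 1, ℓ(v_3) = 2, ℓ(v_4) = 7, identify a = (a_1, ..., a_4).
a = (2, 3, -4, -2)

Write a = (a_1, ..., a_4) in the standard basis. For each basis vector v_i, ℓ(v_i) = <v_i, a> is a linear equation in the a_j's. Collect the n equations into a matrix system V a = ℓ, where row i of V is v_i (expressed in the standard basis). Since V is invertible (lower-triangular with 1s on the diagonal, up to permutation), solve by back-substitution:
  V =
[[0, 1, 0, 0],
 [1, 1, 1, 0],
 [1, 0, 0, 0],
 [1, 1, -1, 1]]
  V a = (3, 1, 2, 7)
Solving gives a = (2, 3, -4, -2).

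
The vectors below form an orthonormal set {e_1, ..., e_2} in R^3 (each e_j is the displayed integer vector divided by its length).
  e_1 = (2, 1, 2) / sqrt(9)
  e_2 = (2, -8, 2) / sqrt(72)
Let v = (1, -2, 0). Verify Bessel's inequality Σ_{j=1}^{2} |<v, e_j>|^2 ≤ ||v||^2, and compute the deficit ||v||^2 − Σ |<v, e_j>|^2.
Σ |<v, e_j>|^2 = 9/2; ||v||^2 = 5; deficit = 1/2

Write each e_j = u_j / sqrt(<u_j, u_j>) where u_j is the displayed integer vector. Then <v, e_j> = <v, u_j> / sqrt(<u_j, u_j>), so |<v, e_j>|^2 = <v, u_j>^2 / <u_j, u_j>.
Coefficients: <v, e_1> = 0/sqrt(9), <v, e_2> = 18/sqrt(72).
Square and sum: Σ |<v, e_j>|^2 = 9/2.
Compute ||v||^2 = v·v = 5.
Deficit = 5 − 9/2 = 1/2 ≥ 0, confirming Bessel's inequality. (The deficit equals ||v − Σ <v,e_j> e_j||^2, the squared distance from v to span{e_j}.)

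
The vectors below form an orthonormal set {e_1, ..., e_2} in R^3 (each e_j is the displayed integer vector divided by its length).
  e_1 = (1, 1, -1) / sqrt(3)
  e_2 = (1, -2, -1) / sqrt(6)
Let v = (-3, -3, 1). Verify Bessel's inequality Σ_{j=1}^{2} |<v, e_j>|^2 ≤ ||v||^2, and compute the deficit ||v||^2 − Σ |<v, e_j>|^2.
Σ |<v, e_j>|^2 = 17; ||v||^2 = 19; deficit = 2

Write each e_j = u_j / sqrt(<u_j, u_j>) where u_j is the displayed integer vector. Then <v, e_j> = <v, u_j> / sqrt(<u_j, u_j>), so |<v, e_j>|^2 = <v, u_j>^2 / <u_j, u_j>.
Coefficients: <v, e_1> = -7/sqrt(3), <v, e_2> = 2/sqrt(6).
Square and sum: Σ |<v, e_j>|^2 = 17.
Compute ||v||^2 = v·v = 19.
Deficit = 19 − 17 = 2 ≥ 0, confirming Bessel's inequality. (The deficit equals ||v − Σ <v,e_j> e_j||^2, the squared distance from v to span{e_j}.)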